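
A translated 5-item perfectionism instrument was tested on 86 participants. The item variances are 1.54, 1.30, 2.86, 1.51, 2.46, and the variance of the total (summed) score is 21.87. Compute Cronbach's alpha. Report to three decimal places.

Σσ²ᵢ = 1.54 + 1.30 + 2.86 + 1.51 + 2.46 = 9.67
α = (k/(k−1))·(1 − Σσ²ᵢ/σ²_T) = (5/4)·(1 − 9.67/21.87) = 0.697

Cronbach's alpha = 0.697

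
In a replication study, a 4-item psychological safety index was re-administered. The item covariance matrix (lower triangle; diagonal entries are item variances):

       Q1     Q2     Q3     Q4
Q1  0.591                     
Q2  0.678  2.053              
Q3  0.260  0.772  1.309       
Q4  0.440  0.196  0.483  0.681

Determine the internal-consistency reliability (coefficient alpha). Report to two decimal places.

α = 0.73

Σσᵢ² = 0.591 + 2.053 + 1.309 + 0.681 = 4.634
Σ_{i<j} σ_ij = 2.829
Var(T) = 4.634 + 2 × 2.829 = 10.292
α = (k/(k−1))·(1 − Σσᵢ²/Var(T)) = (4/3)·(1 − 4.634/10.292) = 0.73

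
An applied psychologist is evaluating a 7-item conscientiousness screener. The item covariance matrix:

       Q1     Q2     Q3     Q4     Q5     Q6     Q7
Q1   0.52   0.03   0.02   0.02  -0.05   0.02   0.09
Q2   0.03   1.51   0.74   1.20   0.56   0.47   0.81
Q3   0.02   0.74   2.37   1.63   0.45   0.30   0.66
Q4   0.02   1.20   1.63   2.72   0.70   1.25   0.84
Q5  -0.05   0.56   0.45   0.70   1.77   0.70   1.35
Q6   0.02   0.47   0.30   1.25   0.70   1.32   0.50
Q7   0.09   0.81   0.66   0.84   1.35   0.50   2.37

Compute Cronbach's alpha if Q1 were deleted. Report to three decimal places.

Cronbach's alpha = 0.802

Remaining items: Q2, Q3, Q4, Q5, Q6, Q7 (k = 6).
sum of item variances = 1.51 + 2.37 + 2.72 + 1.77 + 1.32 + 2.37 = 12.06
σ²_total = 12.06 + 2 × 12.16 = 36.38
α (item deleted) = (6/5)·(1 − 12.06/36.38) = 0.802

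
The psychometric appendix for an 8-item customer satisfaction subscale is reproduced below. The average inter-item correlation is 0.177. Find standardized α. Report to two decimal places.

Standardized α = k·r̄ / (1 + (k−1)·r̄) = 8 × 0.177 / (1 + 7 × 0.177)
  = 1.4160 / 2.2390 = 0.63

standardized α = 0.63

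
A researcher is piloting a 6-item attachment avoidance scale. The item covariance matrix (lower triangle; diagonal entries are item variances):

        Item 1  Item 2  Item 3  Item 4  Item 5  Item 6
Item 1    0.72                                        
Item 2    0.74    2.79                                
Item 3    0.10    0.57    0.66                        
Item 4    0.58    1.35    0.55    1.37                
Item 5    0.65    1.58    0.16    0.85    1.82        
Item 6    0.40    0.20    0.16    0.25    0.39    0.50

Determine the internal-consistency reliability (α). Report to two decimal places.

Σσᵢ² = 0.72 + 2.79 + 0.66 + 1.37 + 1.82 + 0.50 = 7.86
Sum of the distinct covariances = 8.53
total variance = 7.86 + 2 × 8.53 = 24.92
α = (k/(k−1))·(1 − Σσᵢ²/total variance) = (6/5)·(1 − 7.86/24.92) = 0.82

α = 0.82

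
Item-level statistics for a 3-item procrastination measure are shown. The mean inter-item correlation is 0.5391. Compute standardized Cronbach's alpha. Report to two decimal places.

standardized Cronbach's alpha = 0.78

Standardized α = k·r̄ / (1 + (k−1)·r̄) = 3 × 0.5391 / (1 + 2 × 0.5391)
  = 1.6173 / 2.0782 = 0.78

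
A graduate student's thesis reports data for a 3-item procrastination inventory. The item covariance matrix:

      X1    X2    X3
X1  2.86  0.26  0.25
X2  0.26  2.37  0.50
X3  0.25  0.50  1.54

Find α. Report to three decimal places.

α = 0.345

Σσ²ᵢ = 2.86 + 2.37 + 1.54 = 6.77
Σ_{i<j} σ_ij = 1.01
total variance = 6.77 + 2 × 1.01 = 8.79
α = (k/(k−1))·(1 − Σσ²ᵢ/total variance) = (3/2)·(1 − 6.77/8.79) = 0.345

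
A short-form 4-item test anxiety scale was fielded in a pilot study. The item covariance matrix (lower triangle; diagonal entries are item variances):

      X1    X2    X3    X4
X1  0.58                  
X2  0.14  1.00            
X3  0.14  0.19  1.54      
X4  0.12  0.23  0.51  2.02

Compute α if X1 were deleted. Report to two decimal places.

α = 0.43

Remaining items: X2, X3, X4 (k = 3).
Σσ²ᵢ = 1.00 + 1.54 + 2.02 = 4.56
σ²_total = 4.56 + 2 × 0.93 = 6.42
α (item deleted) = (3/2)·(1 − 4.56/6.42) = 0.43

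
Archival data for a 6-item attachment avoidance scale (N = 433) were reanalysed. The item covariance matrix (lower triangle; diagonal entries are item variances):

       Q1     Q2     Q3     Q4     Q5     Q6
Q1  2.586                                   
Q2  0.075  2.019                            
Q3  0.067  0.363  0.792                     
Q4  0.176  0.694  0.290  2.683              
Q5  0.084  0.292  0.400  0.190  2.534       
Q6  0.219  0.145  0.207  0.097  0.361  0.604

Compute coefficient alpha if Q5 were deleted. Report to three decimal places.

α = 0.437

Remaining items: Q1, Q2, Q3, Q4, Q6 (k = 5).
Σσ²ᵢ = 2.586 + 2.019 + 0.792 + 2.683 + 0.604 = 8.684
total variance = 8.684 + 2 × 2.333 = 13.350
α (item deleted) = (5/4)·(1 − 8.684/13.350) = 0.437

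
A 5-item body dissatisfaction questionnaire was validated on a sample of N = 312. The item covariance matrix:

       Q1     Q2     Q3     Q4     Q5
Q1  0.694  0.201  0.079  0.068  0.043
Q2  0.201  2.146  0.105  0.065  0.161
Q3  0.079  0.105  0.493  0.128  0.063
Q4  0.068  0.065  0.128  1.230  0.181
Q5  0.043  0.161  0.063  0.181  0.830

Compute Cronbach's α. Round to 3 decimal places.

α = 0.361

ΣVar(i) = 0.694 + 2.146 + 0.493 + 1.230 + 0.830 = 5.393
Σ_{i<j} σ_ij = 1.094
σ²_total = 5.393 + 2 × 1.094 = 7.581
α = (k/(k−1))·(1 − ΣVar(i)/σ²_total) = (5/4)·(1 − 5.393/7.581) = 0.361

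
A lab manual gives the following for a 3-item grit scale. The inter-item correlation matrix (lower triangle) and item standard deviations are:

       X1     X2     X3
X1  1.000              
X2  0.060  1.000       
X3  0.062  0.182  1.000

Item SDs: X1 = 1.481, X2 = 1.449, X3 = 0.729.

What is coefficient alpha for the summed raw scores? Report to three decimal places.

Σσ²ᵢ = 1.481² + 1.449² + 0.729² = 4.8244
Covariances σ_ij = r_ij · s_i · s_j:
  σ(X1,X2) = 0.060 × 1.481 × 1.449 = 0.1288
  σ(X1,X3) = 0.062 × 1.481 × 0.729 = 0.0669
  σ(X2,X3) = 0.182 × 1.449 × 0.729 = 0.1923
σ²_T = Σσ²ᵢ + 2·Σσ_ij = 4.8244 + 2 × 0.3880 = 5.6004
α = (3/2)·(1 − 4.8244/5.6004) = 0.208

α = 0.208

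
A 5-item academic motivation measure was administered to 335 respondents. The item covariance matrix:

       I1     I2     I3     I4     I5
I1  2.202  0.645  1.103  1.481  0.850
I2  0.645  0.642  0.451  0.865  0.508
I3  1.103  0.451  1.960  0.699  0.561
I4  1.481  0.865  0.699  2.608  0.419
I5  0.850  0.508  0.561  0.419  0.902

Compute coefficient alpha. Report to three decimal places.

Σσ²ᵢ = 2.202 + 0.642 + 1.960 + 2.608 + 0.902 = 8.314
Sum of off-diagonal covariances = 7.582
Var(T) = 8.314 + 2 × 7.582 = 23.478
α = (k/(k−1))·(1 − Σσ²ᵢ/Var(T)) = (5/4)·(1 − 8.314/23.478) = 0.807

coefficient alpha = 0.807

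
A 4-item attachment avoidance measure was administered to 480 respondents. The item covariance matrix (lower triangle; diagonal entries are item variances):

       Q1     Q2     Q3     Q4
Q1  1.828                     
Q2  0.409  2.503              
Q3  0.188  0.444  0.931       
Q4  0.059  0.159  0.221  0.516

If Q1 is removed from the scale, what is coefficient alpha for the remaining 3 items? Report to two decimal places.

α = 0.44

Remaining items: Q2, Q3, Q4 (k = 3).
Σσᵢ² = 2.503 + 0.931 + 0.516 = 3.950
σ²_T = 3.950 + 2 × 0.824 = 5.598
α (item deleted) = (3/2)·(1 − 3.950/5.598) = 0.44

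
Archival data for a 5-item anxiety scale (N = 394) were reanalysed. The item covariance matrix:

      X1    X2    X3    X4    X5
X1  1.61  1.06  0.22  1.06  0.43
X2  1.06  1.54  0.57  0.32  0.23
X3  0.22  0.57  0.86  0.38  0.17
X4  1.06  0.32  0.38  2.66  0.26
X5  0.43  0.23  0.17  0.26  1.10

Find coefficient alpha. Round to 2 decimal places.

coefficient alpha = 0.68

sum of item variances = 1.61 + 1.54 + 0.86 + 2.66 + 1.10 = 7.77
Sum of the distinct covariances = 4.70
total variance = 7.77 + 2 × 4.70 = 17.17
α = (k/(k−1))·(1 − sum of item variances/total variance) = (5/4)·(1 − 7.77/17.17) = 0.68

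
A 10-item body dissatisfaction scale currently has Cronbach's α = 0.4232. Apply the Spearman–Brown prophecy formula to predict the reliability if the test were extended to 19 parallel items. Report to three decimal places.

Length factor m = 19/10 = 1.9000
α' = m·α / (1 + (m−1)·α)
   = 19/10 × 0.4232 / (1 + (19/10 − 1) × 0.4232)
   = 0.8041 / 1.3809 = 0.582

predicted reliability = 0.582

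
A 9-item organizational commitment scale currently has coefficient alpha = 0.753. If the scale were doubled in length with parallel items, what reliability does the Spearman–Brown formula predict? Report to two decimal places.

Length factor m = 2
α' = m·α / (1 + (m−1)·α)
   = 2 × 0.753 / (1 + (2 − 1) × 0.753)
   = 1.5060 / 1.7530 = 0.86

predicted reliability = 0.86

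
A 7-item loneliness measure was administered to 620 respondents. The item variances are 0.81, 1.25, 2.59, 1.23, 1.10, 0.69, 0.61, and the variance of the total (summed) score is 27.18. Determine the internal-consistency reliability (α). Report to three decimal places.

α = 0.811

sum of item variances = 0.81 + 1.25 + 2.59 + 1.23 + 1.10 + 0.69 + 0.61 = 8.28
α = (k/(k−1))·(1 − sum of item variances/Var(T)) = (7/6)·(1 − 8.28/27.18) = 0.811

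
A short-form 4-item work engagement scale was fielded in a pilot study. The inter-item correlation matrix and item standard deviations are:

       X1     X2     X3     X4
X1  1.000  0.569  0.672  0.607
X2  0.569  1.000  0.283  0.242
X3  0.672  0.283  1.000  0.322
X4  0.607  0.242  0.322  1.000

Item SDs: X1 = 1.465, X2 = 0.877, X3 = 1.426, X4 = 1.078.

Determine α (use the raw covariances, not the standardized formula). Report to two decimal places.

Σσ²ᵢ = 1.465² + 0.877² + 1.426² + 1.078² = 6.1109
Covariances σ_ij = r_ij · s_i · s_j:
  σ(X1,X2) = 0.569 × 1.465 × 0.877 = 0.7311
  σ(X1,X3) = 0.672 × 1.465 × 1.426 = 1.4039
  σ(X1,X4) = 0.607 × 1.465 × 1.078 = 0.9586
  σ(X2,X3) = 0.283 × 0.877 × 1.426 = 0.3539
  σ(X2,X4) = 0.242 × 0.877 × 1.078 = 0.2288
  σ(X3,X4) = 0.322 × 1.426 × 1.078 = 0.4950
σ²_T = Σσ²ᵢ + 2·Σσ_ij = 6.1109 + 2 × 4.1713 = 14.4535
α = (4/3)·(1 − 6.1109/14.4535) = 0.77

α = 0.77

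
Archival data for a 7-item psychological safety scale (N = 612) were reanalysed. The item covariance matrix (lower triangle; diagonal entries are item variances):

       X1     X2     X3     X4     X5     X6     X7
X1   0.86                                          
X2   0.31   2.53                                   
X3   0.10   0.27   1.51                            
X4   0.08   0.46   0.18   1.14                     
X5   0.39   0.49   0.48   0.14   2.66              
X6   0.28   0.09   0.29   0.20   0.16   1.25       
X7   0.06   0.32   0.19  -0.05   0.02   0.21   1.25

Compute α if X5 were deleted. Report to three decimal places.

Remaining items: X1, X2, X3, X4, X6, X7 (k = 6).
Σσ²ᵢ = 0.86 + 2.53 + 1.51 + 1.14 + 1.25 + 1.25 = 8.54
σ²_total = 8.54 + 2 × 2.99 = 14.52
α (item deleted) = (6/5)·(1 − 8.54/14.52) = 0.494

α = 0.494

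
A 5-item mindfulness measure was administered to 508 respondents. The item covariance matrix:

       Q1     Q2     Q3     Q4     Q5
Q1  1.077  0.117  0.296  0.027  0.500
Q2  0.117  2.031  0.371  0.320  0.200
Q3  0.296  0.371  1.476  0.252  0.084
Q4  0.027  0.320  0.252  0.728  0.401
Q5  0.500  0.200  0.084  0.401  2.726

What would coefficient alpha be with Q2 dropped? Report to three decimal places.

Remaining items: Q1, Q3, Q4, Q5 (k = 4).
ΣVar(i) = 1.077 + 1.476 + 0.728 + 2.726 = 6.007
Var(T) = 6.007 + 2 × 1.560 = 9.127
α (item deleted) = (4/3)·(1 − 6.007/9.127) = 0.456

coefficient alpha = 0.456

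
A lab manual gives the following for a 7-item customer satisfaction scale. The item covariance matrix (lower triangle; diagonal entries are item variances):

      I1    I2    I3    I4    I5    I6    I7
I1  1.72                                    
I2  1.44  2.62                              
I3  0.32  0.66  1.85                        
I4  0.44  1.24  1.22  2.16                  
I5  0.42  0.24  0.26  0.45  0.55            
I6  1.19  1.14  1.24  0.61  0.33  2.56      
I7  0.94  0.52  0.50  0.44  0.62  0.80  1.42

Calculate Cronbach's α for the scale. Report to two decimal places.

Cronbach's α = 0.82

ΣVar(i) = 1.72 + 2.62 + 1.85 + 2.16 + 0.55 + 2.56 + 1.42 = 12.88
Sum of the distinct covariances = 15.02
total variance = 12.88 + 2 × 15.02 = 42.92
α = (k/(k−1))·(1 − ΣVar(i)/total variance) = (7/6)·(1 − 12.88/42.92) = 0.82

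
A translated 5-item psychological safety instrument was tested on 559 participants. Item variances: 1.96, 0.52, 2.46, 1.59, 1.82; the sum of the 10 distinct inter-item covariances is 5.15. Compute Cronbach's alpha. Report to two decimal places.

α = 0.69

Σσᵢ² = 1.96 + 0.52 + 2.46 + 1.59 + 1.82 = 8.35
Sum of distinct covariances = 5.15
total variance = Σσᵢ² + 2·Σcov = 8.35 + 2 × 5.15 = 18.65
α = (5/4)·(1 − 8.35/18.65) = 0.69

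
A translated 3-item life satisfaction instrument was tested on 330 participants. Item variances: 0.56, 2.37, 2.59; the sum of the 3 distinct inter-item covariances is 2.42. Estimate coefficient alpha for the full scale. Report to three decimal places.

coefficient alpha = 0.701

sum of item variances = 0.56 + 2.37 + 2.59 = 5.52
Sum of distinct covariances = 2.42
σ²_total = sum of item variances + 2·Σcov = 5.52 + 2 × 2.42 = 10.36
α = (3/2)·(1 − 5.52/10.36) = 0.701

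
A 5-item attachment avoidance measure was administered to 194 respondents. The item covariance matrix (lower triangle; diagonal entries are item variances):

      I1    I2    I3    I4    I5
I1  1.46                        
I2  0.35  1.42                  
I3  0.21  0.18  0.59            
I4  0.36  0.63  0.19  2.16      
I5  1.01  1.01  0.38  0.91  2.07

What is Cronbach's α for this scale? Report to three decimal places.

Σσᵢ² = 1.46 + 1.42 + 0.59 + 2.16 + 2.07 = 7.70
Sum of the distinct covariances = 5.23
Var(T) = 7.70 + 2 × 5.23 = 18.16
α = (k/(k−1))·(1 − Σσᵢ²/Var(T)) = (5/4)·(1 − 7.70/18.16) = 0.720

α = 0.720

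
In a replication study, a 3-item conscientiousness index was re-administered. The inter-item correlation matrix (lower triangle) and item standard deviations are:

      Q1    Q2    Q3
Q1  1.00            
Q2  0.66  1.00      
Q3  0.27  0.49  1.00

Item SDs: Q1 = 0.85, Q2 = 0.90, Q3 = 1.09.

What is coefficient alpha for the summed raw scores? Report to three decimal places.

α = 0.714

Σσ²ᵢ = 0.85² + 0.90² + 1.09² = 2.7206
Covariances σ_ij = r_ij · s_i · s_j:
  σ(Q1,Q2) = 0.66 × 0.85 × 0.90 = 0.5049
  σ(Q1,Q3) = 0.27 × 0.85 × 1.09 = 0.2502
  σ(Q2,Q3) = 0.49 × 0.90 × 1.09 = 0.4807
σ²_T = Σσ²ᵢ + 2·Σσ_ij = 2.7206 + 2 × 1.2358 = 5.1922
α = (3/2)·(1 − 2.7206/5.1922) = 0.714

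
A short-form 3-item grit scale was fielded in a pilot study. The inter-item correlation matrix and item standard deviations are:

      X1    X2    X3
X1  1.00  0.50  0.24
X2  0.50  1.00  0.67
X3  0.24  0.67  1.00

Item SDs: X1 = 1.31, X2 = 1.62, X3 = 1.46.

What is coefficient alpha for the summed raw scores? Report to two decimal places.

Σσ²ᵢ = 1.31² + 1.62² + 1.46² = 6.4721
Covariances σ_ij = r_ij · s_i · s_j:
  σ(X1,X2) = 0.50 × 1.31 × 1.62 = 1.0611
  σ(X1,X3) = 0.24 × 1.31 × 1.46 = 0.4590
  σ(X2,X3) = 0.67 × 1.62 × 1.46 = 1.5847
σ²_T = Σσ²ᵢ + 2·Σσ_ij = 6.4721 + 2 × 3.1048 = 12.6817
α = (3/2)·(1 − 6.4721/12.6817) = 0.73

coefficient alpha = 0.73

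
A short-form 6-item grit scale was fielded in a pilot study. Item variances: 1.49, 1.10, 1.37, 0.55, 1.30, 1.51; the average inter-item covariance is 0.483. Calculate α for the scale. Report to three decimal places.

α = 0.797

Σσ²ᵢ = 1.49 + 1.10 + 1.37 + 0.55 + 1.30 + 1.51 = 7.32
Sum of the 15 distinct covariances = 15 × 0.483 = 7.245
σ²_total = Σσ²ᵢ + 2·Σcov = 7.32 + 2 × 7.245 = 21.810
α = (6/5)·(1 − 7.32/21.810) = 0.797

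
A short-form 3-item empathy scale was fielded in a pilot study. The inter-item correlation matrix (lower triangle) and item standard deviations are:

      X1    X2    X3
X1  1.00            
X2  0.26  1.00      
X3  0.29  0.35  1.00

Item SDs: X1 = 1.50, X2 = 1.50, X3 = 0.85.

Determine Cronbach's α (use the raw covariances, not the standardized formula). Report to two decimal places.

Σσ²ᵢ = 1.50² + 1.50² + 0.85² = 5.2225
Covariances σ_ij = r_ij · s_i · s_j:
  σ(X1,X2) = 0.26 × 1.50 × 1.50 = 0.5850
  σ(X1,X3) = 0.29 × 1.50 × 0.85 = 0.3697
  σ(X2,X3) = 0.35 × 1.50 × 0.85 = 0.4462
σ²_T = Σσ²ᵢ + 2·Σσ_ij = 5.2225 + 2 × 1.4009 = 8.0243
α = (3/2)·(1 − 5.2225/8.0243) = 0.52

Cronbach's α = 0.52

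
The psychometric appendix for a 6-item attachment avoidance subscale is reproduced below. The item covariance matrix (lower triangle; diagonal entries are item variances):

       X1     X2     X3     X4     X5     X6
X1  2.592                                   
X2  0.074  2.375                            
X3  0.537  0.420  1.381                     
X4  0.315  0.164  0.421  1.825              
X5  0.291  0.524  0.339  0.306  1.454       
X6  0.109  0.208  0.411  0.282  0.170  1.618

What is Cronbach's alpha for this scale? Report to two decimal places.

ΣVar(i) = 2.592 + 2.375 + 1.381 + 1.825 + 1.454 + 1.618 = 11.245
Sum of the distinct covariances = 4.571
total variance = 11.245 + 2 × 4.571 = 20.387
α = (k/(k−1))·(1 − ΣVar(i)/total variance) = (6/5)·(1 − 11.245/20.387) = 0.54

α = 0.54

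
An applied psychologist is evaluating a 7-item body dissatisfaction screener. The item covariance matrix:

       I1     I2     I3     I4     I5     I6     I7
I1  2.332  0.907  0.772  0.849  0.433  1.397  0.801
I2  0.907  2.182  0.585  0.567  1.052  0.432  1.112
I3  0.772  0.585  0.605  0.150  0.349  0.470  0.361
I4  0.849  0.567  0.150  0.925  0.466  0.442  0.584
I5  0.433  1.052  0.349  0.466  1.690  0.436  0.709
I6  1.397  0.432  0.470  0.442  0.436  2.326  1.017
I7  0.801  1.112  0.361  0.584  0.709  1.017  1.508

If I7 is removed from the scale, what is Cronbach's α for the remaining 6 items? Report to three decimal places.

Remaining items: I1, I2, I3, I4, I5, I6 (k = 6).
sum of item variances = 2.332 + 2.182 + 0.605 + 0.925 + 1.690 + 2.326 = 10.060
σ²_total = 10.060 + 2 × 9.307 = 28.674
α (item deleted) = (6/5)·(1 − 10.060/28.674) = 0.779

α = 0.779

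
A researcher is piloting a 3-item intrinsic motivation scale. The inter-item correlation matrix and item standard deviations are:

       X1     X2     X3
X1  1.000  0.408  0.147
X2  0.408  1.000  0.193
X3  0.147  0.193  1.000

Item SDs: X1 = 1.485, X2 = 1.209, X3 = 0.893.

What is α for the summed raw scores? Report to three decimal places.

Σσ²ᵢ = 1.485² + 1.209² + 0.893² = 4.4644
Covariances σ_ij = r_ij · s_i · s_j:
  σ(X1,X2) = 0.408 × 1.485 × 1.209 = 0.7325
  σ(X1,X3) = 0.147 × 1.485 × 0.893 = 0.1949
  σ(X2,X3) = 0.193 × 1.209 × 0.893 = 0.2084
σ²_T = Σσ²ᵢ + 2·Σσ_ij = 4.4644 + 2 × 1.1358 = 6.7360
α = (3/2)·(1 − 4.4644/6.7360) = 0.506

α = 0.506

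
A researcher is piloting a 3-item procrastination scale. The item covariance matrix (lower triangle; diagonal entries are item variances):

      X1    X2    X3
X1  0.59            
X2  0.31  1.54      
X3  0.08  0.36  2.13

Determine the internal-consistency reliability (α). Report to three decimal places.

sum of item variances = 0.59 + 1.54 + 2.13 = 4.26
Σ_{i<j} σ_ij = 0.75
total variance = 4.26 + 2 × 0.75 = 5.76
α = (k/(k−1))·(1 − sum of item variances/total variance) = (3/2)·(1 − 4.26/5.76) = 0.391

α = 0.391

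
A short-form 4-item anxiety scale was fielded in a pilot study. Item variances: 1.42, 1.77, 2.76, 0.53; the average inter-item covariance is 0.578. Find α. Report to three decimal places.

α = 0.689

Σσᵢ² = 1.42 + 1.77 + 2.76 + 0.53 = 6.48
Sum of the 6 distinct covariances = 6 × 0.578 = 3.468
total variance = Σσᵢ² + 2·Σcov = 6.48 + 2 × 3.468 = 13.416
α = (4/3)·(1 − 6.48/13.416) = 0.689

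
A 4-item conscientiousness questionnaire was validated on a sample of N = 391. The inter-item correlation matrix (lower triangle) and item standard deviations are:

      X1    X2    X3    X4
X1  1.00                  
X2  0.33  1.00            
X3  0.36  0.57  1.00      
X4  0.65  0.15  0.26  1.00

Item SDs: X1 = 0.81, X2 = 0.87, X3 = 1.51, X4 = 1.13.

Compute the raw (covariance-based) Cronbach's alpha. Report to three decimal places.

Σσ²ᵢ = 0.81² + 0.87² + 1.51² + 1.13² = 4.9700
Covariances σ_ij = r_ij · s_i · s_j:
  σ(X1,X2) = 0.33 × 0.81 × 0.87 = 0.2326
  σ(X1,X3) = 0.36 × 0.81 × 1.51 = 0.4403
  σ(X1,X4) = 0.65 × 0.81 × 1.13 = 0.5949
  σ(X2,X3) = 0.57 × 0.87 × 1.51 = 0.7488
  σ(X2,X4) = 0.15 × 0.87 × 1.13 = 0.1475
  σ(X3,X4) = 0.26 × 1.51 × 1.13 = 0.4436
σ²_T = Σσ²ᵢ + 2·Σσ_ij = 4.9700 + 2 × 2.6077 = 10.1854
α = (4/3)·(1 − 4.9700/10.1854) = 0.683

α = 0.683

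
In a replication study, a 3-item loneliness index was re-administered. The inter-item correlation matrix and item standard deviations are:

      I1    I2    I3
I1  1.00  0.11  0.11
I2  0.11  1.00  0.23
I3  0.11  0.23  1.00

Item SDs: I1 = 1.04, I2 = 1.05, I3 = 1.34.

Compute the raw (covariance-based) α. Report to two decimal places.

Σσ²ᵢ = 1.04² + 1.05² + 1.34² = 3.9797
Covariances σ_ij = r_ij · s_i · s_j:
  σ(I1,I2) = 0.11 × 1.04 × 1.05 = 0.1201
  σ(I1,I3) = 0.11 × 1.04 × 1.34 = 0.1533
  σ(I2,I3) = 0.23 × 1.05 × 1.34 = 0.3236
σ²_T = Σσ²ᵢ + 2·Σσ_ij = 3.9797 + 2 × 0.5970 = 5.1737
α = (3/2)·(1 − 3.9797/5.1737) = 0.35

α = 0.35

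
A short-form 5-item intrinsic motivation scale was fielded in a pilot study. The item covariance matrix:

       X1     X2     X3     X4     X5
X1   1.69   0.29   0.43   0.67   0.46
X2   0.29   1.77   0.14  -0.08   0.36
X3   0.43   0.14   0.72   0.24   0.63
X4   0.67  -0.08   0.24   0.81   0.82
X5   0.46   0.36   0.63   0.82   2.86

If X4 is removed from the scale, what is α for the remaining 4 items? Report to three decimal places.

α = 0.528

Remaining items: X1, X2, X3, X5 (k = 4).
Σσ²ᵢ = 1.69 + 1.77 + 0.72 + 2.86 = 7.04
Var(T) = 7.04 + 2 × 2.31 = 11.66
α (item deleted) = (4/3)·(1 − 7.04/11.66) = 0.528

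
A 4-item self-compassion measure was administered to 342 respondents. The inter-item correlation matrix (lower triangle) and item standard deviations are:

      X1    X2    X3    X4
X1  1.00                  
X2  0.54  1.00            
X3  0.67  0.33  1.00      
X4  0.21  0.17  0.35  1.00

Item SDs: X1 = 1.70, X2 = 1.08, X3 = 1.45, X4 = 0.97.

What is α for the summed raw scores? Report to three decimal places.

Σσ²ᵢ = 1.70² + 1.08² + 1.45² + 0.97² = 7.0998
Covariances σ_ij = r_ij · s_i · s_j:
  σ(X1,X2) = 0.54 × 1.70 × 1.08 = 0.9914
  σ(X1,X3) = 0.67 × 1.70 × 1.45 = 1.6516
  σ(X1,X4) = 0.21 × 1.70 × 0.97 = 0.3463
  σ(X2,X3) = 0.33 × 1.08 × 1.45 = 0.5168
  σ(X2,X4) = 0.17 × 1.08 × 0.97 = 0.1781
  σ(X3,X4) = 0.35 × 1.45 × 0.97 = 0.4923
σ²_T = Σσ²ᵢ + 2·Σσ_ij = 7.0998 + 2 × 4.1765 = 15.4528
α = (4/3)·(1 − 7.0998/15.4528) = 0.721

α = 0.721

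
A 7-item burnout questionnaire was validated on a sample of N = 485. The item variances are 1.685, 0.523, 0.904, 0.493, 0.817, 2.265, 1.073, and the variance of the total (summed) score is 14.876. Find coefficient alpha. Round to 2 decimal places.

ΣVar(i) = 1.685 + 0.523 + 0.904 + 0.493 + 0.817 + 2.265 + 1.073 = 7.760
α = (k/(k−1))·(1 − ΣVar(i)/Var(T)) = (7/6)·(1 − 7.760/14.876) = 0.56

α = 0.56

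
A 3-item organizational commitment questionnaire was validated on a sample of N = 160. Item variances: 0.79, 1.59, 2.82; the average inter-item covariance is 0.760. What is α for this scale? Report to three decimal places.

sum of item variances = 0.79 + 1.59 + 2.82 = 5.20
Sum of the 3 distinct covariances = 3 × 0.760 = 2.280
σ²_total = sum of item variances + 2·Σcov = 5.20 + 2 × 2.280 = 9.760
α = (3/2)·(1 − 5.20/9.760) = 0.701

α = 0.701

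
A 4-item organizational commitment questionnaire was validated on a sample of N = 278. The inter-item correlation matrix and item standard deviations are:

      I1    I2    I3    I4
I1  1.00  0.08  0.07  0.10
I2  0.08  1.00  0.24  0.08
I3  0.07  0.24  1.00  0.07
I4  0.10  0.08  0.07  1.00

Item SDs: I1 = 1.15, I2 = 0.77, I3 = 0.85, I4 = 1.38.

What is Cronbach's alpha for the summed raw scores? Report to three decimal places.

Cronbach's alpha = 0.287

Σσ²ᵢ = 1.15² + 0.77² + 0.85² + 1.38² = 4.5423
Covariances σ_ij = r_ij · s_i · s_j:
  σ(I1,I2) = 0.08 × 1.15 × 0.77 = 0.0708
  σ(I1,I3) = 0.07 × 1.15 × 0.85 = 0.0684
  σ(I1,I4) = 0.10 × 1.15 × 1.38 = 0.1587
  σ(I2,I3) = 0.24 × 0.77 × 0.85 = 0.1571
  σ(I2,I4) = 0.08 × 0.77 × 1.38 = 0.0850
  σ(I3,I4) = 0.07 × 0.85 × 1.38 = 0.0821
σ²_T = Σσ²ᵢ + 2·Σσ_ij = 4.5423 + 2 × 0.6221 = 5.7865
α = (4/3)·(1 − 4.5423/5.7865) = 0.287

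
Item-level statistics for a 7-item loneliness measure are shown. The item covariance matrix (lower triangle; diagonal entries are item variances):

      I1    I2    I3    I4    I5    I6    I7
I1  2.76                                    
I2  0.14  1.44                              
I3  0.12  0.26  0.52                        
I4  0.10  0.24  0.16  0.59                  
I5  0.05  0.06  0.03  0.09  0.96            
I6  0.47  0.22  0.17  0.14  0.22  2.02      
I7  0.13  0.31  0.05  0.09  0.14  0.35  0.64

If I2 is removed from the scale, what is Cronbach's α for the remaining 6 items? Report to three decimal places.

Remaining items: I1, I3, I4, I5, I6, I7 (k = 6).
Σσᵢ² = 2.76 + 0.52 + 0.59 + 0.96 + 2.02 + 0.64 = 7.49
σ²_total = 7.49 + 2 × 2.31 = 12.11
α (item deleted) = (6/5)·(1 − 7.49/12.11) = 0.458

α = 0.458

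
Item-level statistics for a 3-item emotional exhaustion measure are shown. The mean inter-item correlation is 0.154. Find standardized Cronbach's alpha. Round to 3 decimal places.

standardized Cronbach's alpha = 0.353

Standardized α = k·r̄ / (1 + (k−1)·r̄) = 3 × 0.154 / (1 + 2 × 0.154)
  = 0.4620 / 1.3080 = 0.353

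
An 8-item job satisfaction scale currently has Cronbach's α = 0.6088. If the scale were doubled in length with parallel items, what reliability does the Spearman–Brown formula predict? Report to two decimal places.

predicted reliability = 0.76

Length factor m = 2
α' = m·α / (1 + (m−1)·α)
   = 2 × 0.6088 / (1 + (2 − 1) × 0.6088)
   = 1.2176 / 1.6088 = 0.76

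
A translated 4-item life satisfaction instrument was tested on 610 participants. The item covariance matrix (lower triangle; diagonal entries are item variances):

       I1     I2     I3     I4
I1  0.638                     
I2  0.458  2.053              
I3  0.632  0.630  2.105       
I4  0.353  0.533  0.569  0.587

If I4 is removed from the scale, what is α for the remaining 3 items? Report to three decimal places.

Remaining items: I1, I2, I3 (k = 3).
sum of item variances = 0.638 + 2.053 + 2.105 = 4.796
σ²_total = 4.796 + 2 × 1.720 = 8.236
α (item deleted) = (3/2)·(1 − 4.796/8.236) = 0.627

α = 0.627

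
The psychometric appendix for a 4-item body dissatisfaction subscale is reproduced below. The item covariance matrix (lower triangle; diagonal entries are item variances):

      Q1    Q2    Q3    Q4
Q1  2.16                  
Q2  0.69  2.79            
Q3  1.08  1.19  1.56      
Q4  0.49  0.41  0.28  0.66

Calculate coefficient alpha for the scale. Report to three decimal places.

α = 0.715

ΣVar(i) = 2.16 + 2.79 + 1.56 + 0.66 = 7.17
Sum of off-diagonal covariances = 4.14
σ²_T = 7.17 + 2 × 4.14 = 15.45
α = (k/(k−1))·(1 − ΣVar(i)/σ²_T) = (4/3)·(1 − 7.17/15.45) = 0.715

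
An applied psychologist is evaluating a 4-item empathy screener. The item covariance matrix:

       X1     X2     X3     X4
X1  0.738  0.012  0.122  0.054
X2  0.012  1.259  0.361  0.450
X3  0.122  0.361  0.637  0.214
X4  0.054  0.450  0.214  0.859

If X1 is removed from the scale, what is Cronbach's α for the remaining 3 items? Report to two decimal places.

Remaining items: X2, X3, X4 (k = 3).
Σσᵢ² = 1.259 + 0.637 + 0.859 = 2.755
total variance = 2.755 + 2 × 1.025 = 4.805
α (item deleted) = (3/2)·(1 − 2.755/4.805) = 0.64

Cronbach's α = 0.64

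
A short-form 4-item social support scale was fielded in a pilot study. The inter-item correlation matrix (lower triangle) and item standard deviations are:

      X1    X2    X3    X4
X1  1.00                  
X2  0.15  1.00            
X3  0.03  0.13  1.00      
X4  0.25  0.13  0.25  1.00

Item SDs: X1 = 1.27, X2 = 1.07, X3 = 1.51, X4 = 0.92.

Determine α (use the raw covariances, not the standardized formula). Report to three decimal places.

α = 0.395

Σσ²ᵢ = 1.27² + 1.07² + 1.51² + 0.92² = 5.8843
Covariances σ_ij = r_ij · s_i · s_j:
  σ(X1,X2) = 0.15 × 1.27 × 1.07 = 0.2038
  σ(X1,X3) = 0.03 × 1.27 × 1.51 = 0.0575
  σ(X1,X4) = 0.25 × 1.27 × 0.92 = 0.2921
  σ(X2,X3) = 0.13 × 1.07 × 1.51 = 0.2100
  σ(X2,X4) = 0.13 × 1.07 × 0.92 = 0.1280
  σ(X3,X4) = 0.25 × 1.51 × 0.92 = 0.3473
σ²_T = Σσ²ᵢ + 2·Σσ_ij = 5.8843 + 2 × 1.2387 = 8.3617
α = (4/3)·(1 − 5.8843/8.3617) = 0.395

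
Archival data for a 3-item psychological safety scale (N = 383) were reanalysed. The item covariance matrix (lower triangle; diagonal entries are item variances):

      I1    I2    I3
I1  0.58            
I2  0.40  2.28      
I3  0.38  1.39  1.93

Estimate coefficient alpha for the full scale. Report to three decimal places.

Σσ²ᵢ = 0.58 + 2.28 + 1.93 = 4.79
Σ_{i<j} σ_ij = 2.17
σ²_T = 4.79 + 2 × 2.17 = 9.13
α = (k/(k−1))·(1 − Σσ²ᵢ/σ²_T) = (3/2)·(1 − 4.79/9.13) = 0.713

α = 0.713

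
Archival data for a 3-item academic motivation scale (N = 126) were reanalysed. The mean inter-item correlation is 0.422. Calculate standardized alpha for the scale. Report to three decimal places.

Standardized α = k·r̄ / (1 + (k−1)·r̄) = 3 × 0.422 / (1 + 2 × 0.422)
  = 1.2660 / 1.8440 = 0.687

standardized alpha = 0.687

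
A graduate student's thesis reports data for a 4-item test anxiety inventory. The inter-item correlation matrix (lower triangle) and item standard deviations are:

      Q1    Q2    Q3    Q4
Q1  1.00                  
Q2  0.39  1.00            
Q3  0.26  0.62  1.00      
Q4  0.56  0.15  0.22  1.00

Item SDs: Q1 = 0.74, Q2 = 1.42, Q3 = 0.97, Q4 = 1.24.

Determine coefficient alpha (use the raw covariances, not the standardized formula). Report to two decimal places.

Σσ²ᵢ = 0.74² + 1.42² + 0.97² + 1.24² = 5.0425
Covariances σ_ij = r_ij · s_i · s_j:
  σ(Q1,Q2) = 0.39 × 0.74 × 1.42 = 0.4098
  σ(Q1,Q3) = 0.26 × 0.74 × 0.97 = 0.1866
  σ(Q1,Q4) = 0.56 × 0.74 × 1.24 = 0.5139
  σ(Q2,Q3) = 0.62 × 1.42 × 0.97 = 0.8540
  σ(Q2,Q4) = 0.15 × 1.42 × 1.24 = 0.2641
  σ(Q3,Q4) = 0.22 × 0.97 × 1.24 = 0.2646
σ²_T = Σσ²ᵢ + 2·Σσ_ij = 5.0425 + 2 × 2.4930 = 10.0285
α = (4/3)·(1 − 5.0425/10.0285) = 0.66

α = 0.66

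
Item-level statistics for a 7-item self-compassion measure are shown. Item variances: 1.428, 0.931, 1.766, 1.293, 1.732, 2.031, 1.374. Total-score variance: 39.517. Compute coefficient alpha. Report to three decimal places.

coefficient alpha = 0.855

ΣVar(i) = 1.428 + 0.931 + 1.766 + 1.293 + 1.732 + 2.031 + 1.374 = 10.555
α = (k/(k−1))·(1 − ΣVar(i)/Var(T)) = (7/6)·(1 − 10.555/39.517) = 0.855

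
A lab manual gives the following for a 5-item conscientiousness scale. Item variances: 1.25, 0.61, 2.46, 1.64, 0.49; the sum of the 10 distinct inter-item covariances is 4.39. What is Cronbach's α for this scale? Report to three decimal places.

sum of item variances = 1.25 + 0.61 + 2.46 + 1.64 + 0.49 = 6.45
Sum of distinct covariances = 4.39
total variance = sum of item variances + 2·Σcov = 6.45 + 2 × 4.39 = 15.23
α = (5/4)·(1 − 6.45/15.23) = 0.721

Cronbach's α = 0.721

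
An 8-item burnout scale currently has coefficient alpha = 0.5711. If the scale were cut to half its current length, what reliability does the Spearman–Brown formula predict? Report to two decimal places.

Length factor m = 1/2
α' = m·α / (1 − (1−m)·α)
   = 1/2 × 0.5711 / (1 − (1 − 1/2) × 0.5711)
   = 0.2856 / 0.7145 = 0.40

predicted reliability = 0.40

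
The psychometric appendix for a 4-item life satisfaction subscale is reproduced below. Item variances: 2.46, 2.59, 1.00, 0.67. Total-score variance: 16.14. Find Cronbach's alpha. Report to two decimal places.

Cronbach's alpha = 0.78

ΣVar(i) = 2.46 + 2.59 + 1.00 + 0.67 = 6.72
α = (k/(k−1))·(1 − ΣVar(i)/total variance) = (4/3)·(1 − 6.72/16.14) = 0.78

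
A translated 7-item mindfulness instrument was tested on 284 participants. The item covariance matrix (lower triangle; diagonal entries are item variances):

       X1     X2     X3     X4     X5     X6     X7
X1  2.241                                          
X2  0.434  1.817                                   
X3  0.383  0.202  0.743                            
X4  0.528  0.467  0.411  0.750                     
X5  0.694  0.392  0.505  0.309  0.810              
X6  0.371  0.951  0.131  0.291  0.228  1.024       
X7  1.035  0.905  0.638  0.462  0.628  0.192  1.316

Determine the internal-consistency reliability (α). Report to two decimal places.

Σσᵢ² = 2.241 + 1.817 + 0.743 + 0.750 + 0.810 + 1.024 + 1.316 = 8.701
Sum of the distinct covariances = 10.157
Var(T) = 8.701 + 2 × 10.157 = 29.015
α = (k/(k−1))·(1 − Σσᵢ²/Var(T)) = (7/6)·(1 − 8.701/29.015) = 0.82

α = 0.82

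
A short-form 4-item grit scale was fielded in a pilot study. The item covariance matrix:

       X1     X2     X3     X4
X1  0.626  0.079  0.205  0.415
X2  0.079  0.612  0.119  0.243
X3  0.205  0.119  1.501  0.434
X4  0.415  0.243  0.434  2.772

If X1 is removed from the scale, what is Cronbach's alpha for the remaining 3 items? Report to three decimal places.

α = 0.369

Remaining items: X2, X3, X4 (k = 3).
Σσᵢ² = 0.612 + 1.501 + 2.772 = 4.885
Var(T) = 4.885 + 2 × 0.796 = 6.477
α (item deleted) = (3/2)·(1 − 4.885/6.477) = 0.369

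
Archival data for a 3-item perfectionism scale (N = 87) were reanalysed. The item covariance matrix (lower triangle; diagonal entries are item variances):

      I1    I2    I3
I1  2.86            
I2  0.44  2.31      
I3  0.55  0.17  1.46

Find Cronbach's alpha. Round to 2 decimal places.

sum of item variances = 2.86 + 2.31 + 1.46 = 6.63
Sum of the distinct covariances = 1.16
σ²_total = 6.63 + 2 × 1.16 = 8.95
α = (k/(k−1))·(1 − sum of item variances/σ²_total) = (3/2)·(1 − 6.63/8.95) = 0.39

Cronbach's alpha = 0.39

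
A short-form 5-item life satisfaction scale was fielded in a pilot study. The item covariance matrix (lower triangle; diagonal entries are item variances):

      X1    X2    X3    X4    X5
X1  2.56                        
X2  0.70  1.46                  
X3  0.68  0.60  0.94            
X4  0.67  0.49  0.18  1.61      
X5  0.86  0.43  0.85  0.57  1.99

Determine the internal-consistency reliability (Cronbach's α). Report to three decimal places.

Σσᵢ² = 2.56 + 1.46 + 0.94 + 1.61 + 1.99 = 8.56
Sum of off-diagonal covariances = 6.03
σ²_total = 8.56 + 2 × 6.03 = 20.62
α = (k/(k−1))·(1 − Σσᵢ²/σ²_total) = (5/4)·(1 − 8.56/20.62) = 0.731

Cronbach's α = 0.731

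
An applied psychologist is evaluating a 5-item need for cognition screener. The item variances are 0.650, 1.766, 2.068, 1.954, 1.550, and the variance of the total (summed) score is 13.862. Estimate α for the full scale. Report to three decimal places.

Σσ²ᵢ = 0.650 + 1.766 + 2.068 + 1.954 + 1.550 = 7.988
α = (k/(k−1))·(1 − Σσ²ᵢ/Var(T)) = (5/4)·(1 − 7.988/13.862) = 0.530

α = 0.530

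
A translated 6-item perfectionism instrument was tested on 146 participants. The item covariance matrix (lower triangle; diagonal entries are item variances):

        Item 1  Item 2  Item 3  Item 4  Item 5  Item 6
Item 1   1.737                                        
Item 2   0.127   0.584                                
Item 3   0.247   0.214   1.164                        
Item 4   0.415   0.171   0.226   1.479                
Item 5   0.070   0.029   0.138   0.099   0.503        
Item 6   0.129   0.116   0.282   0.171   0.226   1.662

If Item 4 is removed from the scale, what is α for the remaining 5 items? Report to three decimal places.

α = 0.448

Remaining items: Item 1, Item 2, Item 3, Item 5, Item 6 (k = 5).
Σσᵢ² = 1.737 + 0.584 + 1.164 + 0.503 + 1.662 = 5.650
Var(T) = 5.650 + 2 × 1.578 = 8.806
α (item deleted) = (5/4)·(1 − 5.650/8.806) = 0.448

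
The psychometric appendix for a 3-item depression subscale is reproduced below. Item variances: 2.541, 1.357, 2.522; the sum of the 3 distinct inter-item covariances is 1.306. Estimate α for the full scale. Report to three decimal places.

Σσ²ᵢ = 2.541 + 1.357 + 2.522 = 6.420
Sum of distinct covariances = 1.306
σ²_T = Σσ²ᵢ + 2·Σcov = 6.420 + 2 × 1.306 = 9.032
α = (3/2)·(1 − 6.420/9.032) = 0.434

α = 0.434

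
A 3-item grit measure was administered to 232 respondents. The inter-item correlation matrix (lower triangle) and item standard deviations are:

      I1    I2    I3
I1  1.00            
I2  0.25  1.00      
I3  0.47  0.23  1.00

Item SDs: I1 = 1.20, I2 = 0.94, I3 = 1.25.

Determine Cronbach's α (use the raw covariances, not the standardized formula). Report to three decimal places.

Σσ²ᵢ = 1.20² + 0.94² + 1.25² = 3.8861
Covariances σ_ij = r_ij · s_i · s_j:
  σ(I1,I2) = 0.25 × 1.20 × 0.94 = 0.2820
  σ(I1,I3) = 0.47 × 1.20 × 1.25 = 0.7050
  σ(I2,I3) = 0.23 × 0.94 × 1.25 = 0.2702
σ²_T = Σσ²ᵢ + 2·Σσ_ij = 3.8861 + 2 × 1.2572 = 6.4005
α = (3/2)·(1 − 3.8861/6.4005) = 0.589

Cronbach's α = 0.589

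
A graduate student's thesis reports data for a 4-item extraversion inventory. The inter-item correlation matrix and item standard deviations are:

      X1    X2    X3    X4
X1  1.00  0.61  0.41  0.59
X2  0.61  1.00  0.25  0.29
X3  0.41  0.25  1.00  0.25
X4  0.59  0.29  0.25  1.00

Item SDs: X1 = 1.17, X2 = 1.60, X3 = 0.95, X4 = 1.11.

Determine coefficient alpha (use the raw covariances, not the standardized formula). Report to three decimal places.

Σσ²ᵢ = 1.17² + 1.60² + 0.95² + 1.11² = 6.0635
Covariances σ_ij = r_ij · s_i · s_j:
  σ(X1,X2) = 0.61 × 1.17 × 1.60 = 1.1419
  σ(X1,X3) = 0.41 × 1.17 × 0.95 = 0.4557
  σ(X1,X4) = 0.59 × 1.17 × 1.11 = 0.7662
  σ(X2,X3) = 0.25 × 1.60 × 0.95 = 0.3800
  σ(X2,X4) = 0.29 × 1.60 × 1.11 = 0.5150
  σ(X3,X4) = 0.25 × 0.95 × 1.11 = 0.2636
σ²_T = Σσ²ᵢ + 2·Σσ_ij = 6.0635 + 2 × 3.5224 = 13.1083
α = (4/3)·(1 − 6.0635/13.1083) = 0.717

coefficient alpha = 0.717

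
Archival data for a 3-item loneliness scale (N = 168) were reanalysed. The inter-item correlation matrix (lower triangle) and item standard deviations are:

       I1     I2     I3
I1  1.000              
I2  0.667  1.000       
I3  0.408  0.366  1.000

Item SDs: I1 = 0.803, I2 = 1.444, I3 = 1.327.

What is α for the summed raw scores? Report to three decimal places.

α = 0.689

Σσ²ᵢ = 0.803² + 1.444² + 1.327² = 4.4909
Covariances σ_ij = r_ij · s_i · s_j:
  σ(I1,I2) = 0.667 × 0.803 × 1.444 = 0.7734
  σ(I1,I3) = 0.408 × 0.803 × 1.327 = 0.4348
  σ(I2,I3) = 0.366 × 1.444 × 1.327 = 0.7013
σ²_T = Σσ²ᵢ + 2·Σσ_ij = 4.4909 + 2 × 1.9095 = 8.3099
α = (3/2)·(1 − 4.4909/8.3099) = 0.689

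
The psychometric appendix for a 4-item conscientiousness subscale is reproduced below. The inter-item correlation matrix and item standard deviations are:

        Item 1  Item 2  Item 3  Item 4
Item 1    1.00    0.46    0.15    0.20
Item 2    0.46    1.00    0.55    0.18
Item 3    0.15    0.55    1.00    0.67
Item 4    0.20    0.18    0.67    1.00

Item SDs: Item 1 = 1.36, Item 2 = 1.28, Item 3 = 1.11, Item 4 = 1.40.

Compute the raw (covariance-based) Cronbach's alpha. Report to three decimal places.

Σσ²ᵢ = 1.36² + 1.28² + 1.11² + 1.40² = 6.6801
Covariances σ_ij = r_ij · s_i · s_j:
  σ(Item 1,Item 2) = 0.46 × 1.36 × 1.28 = 0.8008
  σ(Item 1,Item 3) = 0.15 × 1.36 × 1.11 = 0.2264
  σ(Item 1,Item 4) = 0.20 × 1.36 × 1.40 = 0.3808
  σ(Item 2,Item 3) = 0.55 × 1.28 × 1.11 = 0.7814
  σ(Item 2,Item 4) = 0.18 × 1.28 × 1.40 = 0.3226
  σ(Item 3,Item 4) = 0.67 × 1.11 × 1.40 = 1.0412
σ²_T = Σσ²ᵢ + 2·Σσ_ij = 6.6801 + 2 × 3.5532 = 13.7865
α = (4/3)·(1 − 6.6801/13.7865) = 0.687

Cronbach's alpha = 0.687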